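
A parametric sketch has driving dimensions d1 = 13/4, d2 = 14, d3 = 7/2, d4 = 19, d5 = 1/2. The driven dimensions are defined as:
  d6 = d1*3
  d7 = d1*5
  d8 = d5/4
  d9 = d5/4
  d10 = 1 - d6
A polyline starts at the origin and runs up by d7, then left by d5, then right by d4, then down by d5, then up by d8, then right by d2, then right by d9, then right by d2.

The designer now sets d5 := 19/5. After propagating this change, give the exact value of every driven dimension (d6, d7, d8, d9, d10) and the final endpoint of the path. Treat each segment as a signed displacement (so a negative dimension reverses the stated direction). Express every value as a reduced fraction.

d6 = 39/4
d7 = 65/4
d8 = 19/20
d9 = 19/20
d10 = -35/4
endpoint = (883/20, 67/5)

Apply edit: d5 := 19/5
  d6 = d1*3 = 39/4
  d7 = d1*5 = 65/4
  d8 = d5/4 = 19/20
  d9 = d5/4 = 19/20
  d10 = 1 - d6 = -35/4
Walk from origin (0, 0):
  seg 1: up by d7 = 65/4 → (0, 65/4)
  seg 2: left by d5 = 19/5 → (-19/5, 65/4)
  seg 3: right by d4 = 19 → (76/5, 65/4)
  seg 4: down by d5 = 19/5 → (76/5, 249/20)
  seg 5: up by d8 = 19/20 → (76/5, 67/5)
  seg 6: right by d2 = 14 → (146/5, 67/5)
  seg 7: right by d9 = 19/20 → (603/20, 67/5)
  seg 8: right by d2 = 14 → (883/20, 67/5)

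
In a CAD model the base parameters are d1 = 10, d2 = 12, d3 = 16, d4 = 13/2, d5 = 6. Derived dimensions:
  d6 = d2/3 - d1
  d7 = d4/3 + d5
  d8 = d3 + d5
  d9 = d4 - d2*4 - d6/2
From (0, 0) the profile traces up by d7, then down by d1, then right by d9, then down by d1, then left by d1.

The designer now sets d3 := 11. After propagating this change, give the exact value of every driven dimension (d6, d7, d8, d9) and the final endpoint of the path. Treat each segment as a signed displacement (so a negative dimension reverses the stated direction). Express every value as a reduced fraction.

d6 = -6
d7 = 49/6
d8 = 17
d9 = -77/2
endpoint = (-97/2, -71/6)

Apply edit: d3 := 11
  d6 = d2/3 - d1 = -6
  d7 = d4/3 + d5 = 49/6
  d8 = d3 + d5 = 17
  d9 = d4 - d2*4 - d6/2 = -77/2
Walk from origin (0, 0):
  seg 1: up by d7 = 49/6 → (0, 49/6)
  seg 2: down by d1 = 10 → (0, -11/6)
  seg 3: right by d9 = -77/2 → (-77/2, -11/6)
  seg 4: down by d1 = 10 → (-77/2, -71/6)
  seg 5: left by d1 = 10 → (-97/2, -71/6)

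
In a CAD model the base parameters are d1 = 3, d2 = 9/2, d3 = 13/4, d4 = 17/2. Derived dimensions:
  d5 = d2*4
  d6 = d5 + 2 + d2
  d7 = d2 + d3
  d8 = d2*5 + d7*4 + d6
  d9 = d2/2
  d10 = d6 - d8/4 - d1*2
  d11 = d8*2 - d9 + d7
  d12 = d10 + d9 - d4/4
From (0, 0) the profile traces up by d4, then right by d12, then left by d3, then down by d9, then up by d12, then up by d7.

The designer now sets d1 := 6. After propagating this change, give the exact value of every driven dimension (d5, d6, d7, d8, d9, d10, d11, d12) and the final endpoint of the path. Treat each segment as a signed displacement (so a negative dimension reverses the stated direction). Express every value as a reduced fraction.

Apply edit: d1 := 6
  d5 = d2*4 = 18
  d6 = d5 + 2 + d2 = 49/2
  d7 = d2 + d3 = 31/4
  d8 = d2*5 + d7*4 + d6 = 78
  d9 = d2/2 = 9/4
  d10 = d6 - d8/4 - d1*2 = -7
  d11 = d8*2 - d9 + d7 = 323/2
  d12 = d10 + d9 - d4/4 = -55/8
Walk from origin (0, 0):
  seg 1: up by d4 = 17/2 → (0, 17/2)
  seg 2: right by d12 = -55/8 → (-55/8, 17/2)
  seg 3: left by d3 = 13/4 → (-81/8, 17/2)
  seg 4: down by d9 = 9/4 → (-81/8, 25/4)
  seg 5: up by d12 = -55/8 → (-81/8, -5/8)
  seg 6: up by d7 = 31/4 → (-81/8, 57/8)

d5 = 18
d6 = 49/2
d7 = 31/4
d8 = 78
d9 = 9/4
d10 = -7
d11 = 323/2
d12 = -55/8
endpoint = (-81/8, 57/8)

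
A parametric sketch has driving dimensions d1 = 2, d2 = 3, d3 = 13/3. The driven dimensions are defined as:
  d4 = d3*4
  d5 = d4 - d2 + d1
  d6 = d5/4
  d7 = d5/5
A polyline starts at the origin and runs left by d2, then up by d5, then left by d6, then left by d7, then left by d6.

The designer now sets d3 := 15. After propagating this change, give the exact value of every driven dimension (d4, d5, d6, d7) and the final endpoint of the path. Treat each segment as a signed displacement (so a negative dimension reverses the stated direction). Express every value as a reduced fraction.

Apply edit: d3 := 15
  d4 = d3*4 = 60
  d5 = d4 - d2 + d1 = 59
  d6 = d5/4 = 59/4
  d7 = d5/5 = 59/5
Walk from origin (0, 0):
  seg 1: left by d2 = 3 → (-3, 0)
  seg 2: up by d5 = 59 → (-3, 59)
  seg 3: left by d6 = 59/4 → (-71/4, 59)
  seg 4: left by d7 = 59/5 → (-591/20, 59)
  seg 5: left by d6 = 59/4 → (-443/10, 59)

d4 = 60
d5 = 59
d6 = 59/4
d7 = 59/5
endpoint = (-443/10, 59)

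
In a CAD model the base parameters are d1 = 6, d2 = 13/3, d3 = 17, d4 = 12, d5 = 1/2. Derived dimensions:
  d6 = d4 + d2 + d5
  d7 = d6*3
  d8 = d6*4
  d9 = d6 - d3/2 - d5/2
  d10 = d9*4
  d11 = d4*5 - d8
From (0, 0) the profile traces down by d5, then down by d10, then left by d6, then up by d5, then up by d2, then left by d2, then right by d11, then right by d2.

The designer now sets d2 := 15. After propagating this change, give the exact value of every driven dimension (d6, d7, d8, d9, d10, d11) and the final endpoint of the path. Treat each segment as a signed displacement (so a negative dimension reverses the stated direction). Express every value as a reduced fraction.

d6 = 55/2
d7 = 165/2
d8 = 110
d9 = 75/4
d10 = 75
d11 = -50
endpoint = (-155/2, -60)

Apply edit: d2 := 15
  d6 = d4 + d2 + d5 = 55/2
  d7 = d6*3 = 165/2
  d8 = d6*4 = 110
  d9 = d6 - d3/2 - d5/2 = 75/4
  d10 = d9*4 = 75
  d11 = d4*5 - d8 = -50
Walk from origin (0, 0):
  seg 1: down by d5 = 1/2 → (0, -1/2)
  seg 2: down by d10 = 75 → (0, -151/2)
  seg 3: left by d6 = 55/2 → (-55/2, -151/2)
  seg 4: up by d5 = 1/2 → (-55/2, -75)
  seg 5: up by d2 = 15 → (-55/2, -60)
  seg 6: left by d2 = 15 → (-85/2, -60)
  seg 7: right by d11 = -50 → (-185/2, -60)
  seg 8: right by d2 = 15 → (-155/2, -60)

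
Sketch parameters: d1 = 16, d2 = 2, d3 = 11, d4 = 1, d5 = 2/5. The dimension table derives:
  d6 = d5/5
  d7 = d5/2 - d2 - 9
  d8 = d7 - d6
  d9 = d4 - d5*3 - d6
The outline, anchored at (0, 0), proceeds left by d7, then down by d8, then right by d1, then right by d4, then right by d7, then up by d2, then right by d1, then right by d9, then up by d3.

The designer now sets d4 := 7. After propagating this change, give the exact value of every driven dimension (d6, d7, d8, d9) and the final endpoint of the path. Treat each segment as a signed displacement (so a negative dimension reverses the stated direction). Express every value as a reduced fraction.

Apply edit: d4 := 7
  d6 = d5/5 = 2/25
  d7 = d5/2 - d2 - 9 = -54/5
  d8 = d7 - d6 = -272/25
  d9 = d4 - d5*3 - d6 = 143/25
Walk from origin (0, 0):
  seg 1: left by d7 = -54/5 → (54/5, 0)
  seg 2: down by d8 = -272/25 → (54/5, 272/25)
  seg 3: right by d1 = 16 → (134/5, 272/25)
  seg 4: right by d4 = 7 → (169/5, 272/25)
  seg 5: right by d7 = -54/5 → (23, 272/25)
  seg 6: up by d2 = 2 → (23, 322/25)
  seg 7: right by d1 = 16 → (39, 322/25)
  seg 8: right by d9 = 143/25 → (1118/25, 322/25)
  seg 9: up by d3 = 11 → (1118/25, 597/25)

d6 = 2/25
d7 = -54/5
d8 = -272/25
d9 = 143/25
endpoint = (1118/25, 597/25)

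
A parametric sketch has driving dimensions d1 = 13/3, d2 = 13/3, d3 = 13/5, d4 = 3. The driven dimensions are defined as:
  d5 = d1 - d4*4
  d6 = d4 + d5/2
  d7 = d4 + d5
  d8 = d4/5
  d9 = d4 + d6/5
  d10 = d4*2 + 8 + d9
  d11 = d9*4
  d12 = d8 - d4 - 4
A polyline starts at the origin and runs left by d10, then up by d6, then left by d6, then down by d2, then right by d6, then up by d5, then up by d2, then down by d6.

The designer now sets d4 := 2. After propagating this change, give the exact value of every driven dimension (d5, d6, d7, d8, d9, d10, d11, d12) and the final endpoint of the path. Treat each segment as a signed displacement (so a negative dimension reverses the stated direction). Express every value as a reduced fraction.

d5 = -11/3
d6 = 1/6
d7 = -5/3
d8 = 2/5
d9 = 61/30
d10 = 421/30
d11 = 122/15
d12 = -28/5
endpoint = (-421/30, -11/3)

Apply edit: d4 := 2
  d5 = d1 - d4*4 = -11/3
  d6 = d4 + d5/2 = 1/6
  d7 = d4 + d5 = -5/3
  d8 = d4/5 = 2/5
  d9 = d4 + d6/5 = 61/30
  d10 = d4*2 + 8 + d9 = 421/30
  d11 = d9*4 = 122/15
  d12 = d8 - d4 - 4 = -28/5
Walk from origin (0, 0):
  seg 1: left by d10 = 421/30 → (-421/30, 0)
  seg 2: up by d6 = 1/6 → (-421/30, 1/6)
  seg 3: left by d6 = 1/6 → (-71/5, 1/6)
  seg 4: down by d2 = 13/3 → (-71/5, -25/6)
  seg 5: right by d6 = 1/6 → (-421/30, -25/6)
  seg 6: up by d5 = -11/3 → (-421/30, -47/6)
  seg 7: up by d2 = 13/3 → (-421/30, -7/2)
  seg 8: down by d6 = 1/6 → (-421/30, -11/3)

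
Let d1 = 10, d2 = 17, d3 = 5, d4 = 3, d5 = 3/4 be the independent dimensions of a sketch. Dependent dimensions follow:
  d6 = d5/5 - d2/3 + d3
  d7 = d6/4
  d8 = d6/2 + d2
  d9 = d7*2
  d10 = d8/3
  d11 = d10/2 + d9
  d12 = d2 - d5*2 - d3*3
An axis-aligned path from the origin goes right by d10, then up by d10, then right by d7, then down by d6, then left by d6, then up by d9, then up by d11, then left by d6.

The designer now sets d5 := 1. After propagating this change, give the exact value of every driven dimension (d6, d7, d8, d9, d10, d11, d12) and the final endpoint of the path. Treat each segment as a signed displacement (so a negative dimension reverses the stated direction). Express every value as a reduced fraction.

Apply edit: d5 := 1
  d6 = d5/5 - d2/3 + d3 = -7/15
  d7 = d6/4 = -7/60
  d8 = d6/2 + d2 = 503/30
  d9 = d7*2 = -7/30
  d10 = d8/3 = 503/90
  d11 = d10/2 + d9 = 461/180
  d12 = d2 - d5*2 - d3*3 = 0
Walk from origin (0, 0):
  seg 1: right by d10 = 503/90 → (503/90, 0)
  seg 2: up by d10 = 503/90 → (503/90, 503/90)
  seg 3: right by d7 = -7/60 → (197/36, 503/90)
  seg 4: down by d6 = -7/15 → (197/36, 109/18)
  seg 5: left by d6 = -7/15 → (1069/180, 109/18)
  seg 6: up by d9 = -7/30 → (1069/180, 262/45)
  seg 7: up by d11 = 461/180 → (1069/180, 503/60)
  seg 8: left by d6 = -7/15 → (1153/180, 503/60)

d6 = -7/15
d7 = -7/60
d8 = 503/30
d9 = -7/30
d10 = 503/90
d11 = 461/180
d12 = 0
endpoint = (1153/180, 503/60)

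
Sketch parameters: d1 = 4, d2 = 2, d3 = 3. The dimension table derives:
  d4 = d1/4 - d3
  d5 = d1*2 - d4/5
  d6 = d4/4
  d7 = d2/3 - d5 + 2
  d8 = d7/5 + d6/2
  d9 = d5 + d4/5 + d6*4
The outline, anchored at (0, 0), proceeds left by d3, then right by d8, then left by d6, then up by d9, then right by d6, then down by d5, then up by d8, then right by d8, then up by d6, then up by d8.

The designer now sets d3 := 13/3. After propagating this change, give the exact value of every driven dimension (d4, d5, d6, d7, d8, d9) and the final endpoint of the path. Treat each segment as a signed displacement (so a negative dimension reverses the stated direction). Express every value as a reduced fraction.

d4 = -10/3
d5 = 26/3
d6 = -5/6
d7 = -6
d8 = -97/60
d9 = 14/3
endpoint = (-227/30, -121/15)

Apply edit: d3 := 13/3
  d4 = d1/4 - d3 = -10/3
  d5 = d1*2 - d4/5 = 26/3
  d6 = d4/4 = -5/6
  d7 = d2/3 - d5 + 2 = -6
  d8 = d7/5 + d6/2 = -97/60
  d9 = d5 + d4/5 + d6*4 = 14/3
Walk from origin (0, 0):
  seg 1: left by d3 = 13/3 → (-13/3, 0)
  seg 2: right by d8 = -97/60 → (-119/20, 0)
  seg 3: left by d6 = -5/6 → (-307/60, 0)
  seg 4: up by d9 = 14/3 → (-307/60, 14/3)
  seg 5: right by d6 = -5/6 → (-119/20, 14/3)
  seg 6: down by d5 = 26/3 → (-119/20, -4)
  seg 7: up by d8 = -97/60 → (-119/20, -337/60)
  seg 8: right by d8 = -97/60 → (-227/30, -337/60)
  seg 9: up by d6 = -5/6 → (-227/30, -129/20)
  seg 10: up by d8 = -97/60 → (-227/30, -121/15)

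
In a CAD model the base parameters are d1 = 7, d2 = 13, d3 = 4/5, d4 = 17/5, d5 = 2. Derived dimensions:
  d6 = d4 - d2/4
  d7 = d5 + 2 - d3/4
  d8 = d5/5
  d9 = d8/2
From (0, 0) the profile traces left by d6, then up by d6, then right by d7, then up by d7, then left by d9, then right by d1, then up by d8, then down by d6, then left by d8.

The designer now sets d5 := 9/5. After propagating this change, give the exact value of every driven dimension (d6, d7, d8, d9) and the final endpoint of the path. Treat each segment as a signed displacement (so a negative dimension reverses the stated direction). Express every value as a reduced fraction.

d6 = 3/20
d7 = 18/5
d8 = 9/25
d9 = 9/50
endpoint = (991/100, 99/25)

Apply edit: d5 := 9/5
  d6 = d4 - d2/4 = 3/20
  d7 = d5 + 2 - d3/4 = 18/5
  d8 = d5/5 = 9/25
  d9 = d8/2 = 9/50
Walk from origin (0, 0):
  seg 1: left by d6 = 3/20 → (-3/20, 0)
  seg 2: up by d6 = 3/20 → (-3/20, 3/20)
  seg 3: right by d7 = 18/5 → (69/20, 3/20)
  seg 4: up by d7 = 18/5 → (69/20, 15/4)
  seg 5: left by d9 = 9/50 → (327/100, 15/4)
  seg 6: right by d1 = 7 → (1027/100, 15/4)
  seg 7: up by d8 = 9/25 → (1027/100, 411/100)
  seg 8: down by d6 = 3/20 → (1027/100, 99/25)
  seg 9: left by d8 = 9/25 → (991/100, 99/25)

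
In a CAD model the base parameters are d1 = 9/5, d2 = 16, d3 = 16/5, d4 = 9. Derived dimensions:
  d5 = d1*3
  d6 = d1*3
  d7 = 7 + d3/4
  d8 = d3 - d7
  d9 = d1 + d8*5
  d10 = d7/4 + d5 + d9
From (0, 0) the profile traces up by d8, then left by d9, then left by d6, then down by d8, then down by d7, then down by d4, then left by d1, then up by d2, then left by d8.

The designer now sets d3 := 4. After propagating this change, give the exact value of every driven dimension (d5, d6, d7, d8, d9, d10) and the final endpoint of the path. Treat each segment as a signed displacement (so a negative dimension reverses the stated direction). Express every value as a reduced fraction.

d5 = 27/5
d6 = 27/5
d7 = 8
d8 = -4
d9 = -91/5
d10 = -54/5
endpoint = (15, -1)

Apply edit: d3 := 4
  d5 = d1*3 = 27/5
  d6 = d1*3 = 27/5
  d7 = 7 + d3/4 = 8
  d8 = d3 - d7 = -4
  d9 = d1 + d8*5 = -91/5
  d10 = d7/4 + d5 + d9 = -54/5
Walk from origin (0, 0):
  seg 1: up by d8 = -4 → (0, -4)
  seg 2: left by d9 = -91/5 → (91/5, -4)
  seg 3: left by d6 = 27/5 → (64/5, -4)
  seg 4: down by d8 = -4 → (64/5, 0)
  seg 5: down by d7 = 8 → (64/5, -8)
  seg 6: down by d4 = 9 → (64/5, -17)
  seg 7: left by d1 = 9/5 → (11, -17)
  seg 8: up by d2 = 16 → (11, -1)
  seg 9: left by d8 = -4 → (15, -1)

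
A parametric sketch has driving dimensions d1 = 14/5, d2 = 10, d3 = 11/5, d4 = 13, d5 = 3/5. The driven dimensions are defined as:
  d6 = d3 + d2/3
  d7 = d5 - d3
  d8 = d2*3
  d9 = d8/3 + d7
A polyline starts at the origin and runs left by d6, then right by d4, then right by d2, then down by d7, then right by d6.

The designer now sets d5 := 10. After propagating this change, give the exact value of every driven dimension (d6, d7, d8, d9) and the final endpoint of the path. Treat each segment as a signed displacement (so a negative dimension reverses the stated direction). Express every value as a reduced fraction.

Apply edit: d5 := 10
  d6 = d3 + d2/3 = 83/15
  d7 = d5 - d3 = 39/5
  d8 = d2*3 = 30
  d9 = d8/3 + d7 = 89/5
Walk from origin (0, 0):
  seg 1: left by d6 = 83/15 → (-83/15, 0)
  seg 2: right by d4 = 13 → (112/15, 0)
  seg 3: right by d2 = 10 → (262/15, 0)
  seg 4: down by d7 = 39/5 → (262/15, -39/5)
  seg 5: right by d6 = 83/15 → (23, -39/5)

d6 = 83/15
d7 = 39/5
d8 = 30
d9 = 89/5
endpoint = (23, -39/5)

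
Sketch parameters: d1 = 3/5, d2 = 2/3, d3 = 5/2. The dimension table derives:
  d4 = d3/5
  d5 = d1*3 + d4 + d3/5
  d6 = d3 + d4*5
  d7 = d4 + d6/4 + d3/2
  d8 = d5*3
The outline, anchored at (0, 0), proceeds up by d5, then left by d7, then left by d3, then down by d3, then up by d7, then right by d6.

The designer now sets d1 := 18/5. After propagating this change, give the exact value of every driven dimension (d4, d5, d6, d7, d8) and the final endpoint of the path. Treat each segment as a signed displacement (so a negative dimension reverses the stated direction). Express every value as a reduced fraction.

d4 = 1/2
d5 = 59/5
d6 = 5
d7 = 3
d8 = 177/5
endpoint = (-1/2, 123/10)

Apply edit: d1 := 18/5
  d4 = d3/5 = 1/2
  d5 = d1*3 + d4 + d3/5 = 59/5
  d6 = d3 + d4*5 = 5
  d7 = d4 + d6/4 + d3/2 = 3
  d8 = d5*3 = 177/5
Walk from origin (0, 0):
  seg 1: up by d5 = 59/5 → (0, 59/5)
  seg 2: left by d7 = 3 → (-3, 59/5)
  seg 3: left by d3 = 5/2 → (-11/2, 59/5)
  seg 4: down by d3 = 5/2 → (-11/2, 93/10)
  seg 5: up by d7 = 3 → (-11/2, 123/10)
  seg 6: right by d6 = 5 → (-1/2, 123/10)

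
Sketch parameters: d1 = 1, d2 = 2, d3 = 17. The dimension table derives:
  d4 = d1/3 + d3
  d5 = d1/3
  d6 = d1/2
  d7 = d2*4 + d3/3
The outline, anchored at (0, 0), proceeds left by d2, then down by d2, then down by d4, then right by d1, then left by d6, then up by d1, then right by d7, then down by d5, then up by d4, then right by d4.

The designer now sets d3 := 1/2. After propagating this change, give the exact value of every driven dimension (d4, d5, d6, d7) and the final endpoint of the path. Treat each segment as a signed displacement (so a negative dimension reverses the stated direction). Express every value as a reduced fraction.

d4 = 5/6
d5 = 1/3
d6 = 1/2
d7 = 49/6
endpoint = (15/2, -4/3)

Apply edit: d3 := 1/2
  d4 = d1/3 + d3 = 5/6
  d5 = d1/3 = 1/3
  d6 = d1/2 = 1/2
  d7 = d2*4 + d3/3 = 49/6
Walk from origin (0, 0):
  seg 1: left by d2 = 2 → (-2, 0)
  seg 2: down by d2 = 2 → (-2, -2)
  seg 3: down by d4 = 5/6 → (-2, -17/6)
  seg 4: right by d1 = 1 → (-1, -17/6)
  seg 5: left by d6 = 1/2 → (-3/2, -17/6)
  seg 6: up by d1 = 1 → (-3/2, -11/6)
  seg 7: right by d7 = 49/6 → (20/3, -11/6)
  seg 8: down by d5 = 1/3 → (20/3, -13/6)
  seg 9: up by d4 = 5/6 → (20/3, -4/3)
  seg 10: right by d4 = 5/6 → (15/2, -4/3)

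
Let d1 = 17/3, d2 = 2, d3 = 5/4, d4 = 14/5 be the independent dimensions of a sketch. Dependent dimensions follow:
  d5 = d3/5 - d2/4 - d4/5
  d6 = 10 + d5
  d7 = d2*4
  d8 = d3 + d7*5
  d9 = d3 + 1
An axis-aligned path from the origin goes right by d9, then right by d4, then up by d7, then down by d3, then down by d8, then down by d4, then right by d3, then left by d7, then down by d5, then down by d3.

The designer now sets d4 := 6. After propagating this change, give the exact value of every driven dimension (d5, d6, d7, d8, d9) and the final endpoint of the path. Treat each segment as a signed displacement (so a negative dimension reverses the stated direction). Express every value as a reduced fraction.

Apply edit: d4 := 6
  d5 = d3/5 - d2/4 - d4/5 = -29/20
  d6 = 10 + d5 = 171/20
  d7 = d2*4 = 8
  d8 = d3 + d7*5 = 165/4
  d9 = d3 + 1 = 9/4
Walk from origin (0, 0):
  seg 1: right by d9 = 9/4 → (9/4, 0)
  seg 2: right by d4 = 6 → (33/4, 0)
  seg 3: up by d7 = 8 → (33/4, 8)
  seg 4: down by d3 = 5/4 → (33/4, 27/4)
  seg 5: down by d8 = 165/4 → (33/4, -69/2)
  seg 6: down by d4 = 6 → (33/4, -81/2)
  seg 7: right by d3 = 5/4 → (19/2, -81/2)
  seg 8: left by d7 = 8 → (3/2, -81/2)
  seg 9: down by d5 = -29/20 → (3/2, -781/20)
  seg 10: down by d3 = 5/4 → (3/2, -403/10)

d5 = -29/20
d6 = 171/20
d7 = 8
d8 = 165/4
d9 = 9/4
endpoint = (3/2, -403/10)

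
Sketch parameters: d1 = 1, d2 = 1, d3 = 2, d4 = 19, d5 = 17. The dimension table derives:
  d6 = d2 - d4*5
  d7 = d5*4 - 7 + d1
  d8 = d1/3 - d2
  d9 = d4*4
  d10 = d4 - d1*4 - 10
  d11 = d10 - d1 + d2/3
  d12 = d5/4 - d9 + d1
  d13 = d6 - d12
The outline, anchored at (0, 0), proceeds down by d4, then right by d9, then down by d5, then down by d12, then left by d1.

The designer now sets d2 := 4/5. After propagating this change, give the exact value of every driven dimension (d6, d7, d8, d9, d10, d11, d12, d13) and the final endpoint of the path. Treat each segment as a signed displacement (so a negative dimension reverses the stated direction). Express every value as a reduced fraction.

d6 = -471/5
d7 = 62
d8 = -7/15
d9 = 76
d10 = 5
d11 = 64/15
d12 = -283/4
d13 = -469/20
endpoint = (75, 139/4)

Apply edit: d2 := 4/5
  d6 = d2 - d4*5 = -471/5
  d7 = d5*4 - 7 + d1 = 62
  d8 = d1/3 - d2 = -7/15
  d9 = d4*4 = 76
  d10 = d4 - d1*4 - 10 = 5
  d11 = d10 - d1 + d2/3 = 64/15
  d12 = d5/4 - d9 + d1 = -283/4
  d13 = d6 - d12 = -469/20
Walk from origin (0, 0):
  seg 1: down by d4 = 19 → (0, -19)
  seg 2: right by d9 = 76 → (76, -19)
  seg 3: down by d5 = 17 → (76, -36)
  seg 4: down by d12 = -283/4 → (76, 139/4)
  seg 5: left by d1 = 1 → (75, 139/4)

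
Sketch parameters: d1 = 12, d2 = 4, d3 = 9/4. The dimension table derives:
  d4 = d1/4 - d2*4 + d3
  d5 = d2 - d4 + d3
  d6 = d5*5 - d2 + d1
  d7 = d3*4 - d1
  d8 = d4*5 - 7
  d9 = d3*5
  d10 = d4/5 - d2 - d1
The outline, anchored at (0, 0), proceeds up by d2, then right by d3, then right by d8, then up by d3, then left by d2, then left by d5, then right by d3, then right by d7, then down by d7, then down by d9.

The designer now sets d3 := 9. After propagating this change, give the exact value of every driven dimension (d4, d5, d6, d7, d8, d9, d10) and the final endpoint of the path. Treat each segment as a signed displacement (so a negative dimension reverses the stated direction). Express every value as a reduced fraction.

Apply edit: d3 := 9
  d4 = d1/4 - d2*4 + d3 = -4
  d5 = d2 - d4 + d3 = 17
  d6 = d5*5 - d2 + d1 = 93
  d7 = d3*4 - d1 = 24
  d8 = d4*5 - 7 = -27
  d9 = d3*5 = 45
  d10 = d4/5 - d2 - d1 = -84/5
Walk from origin (0, 0):
  seg 1: up by d2 = 4 → (0, 4)
  seg 2: right by d3 = 9 → (9, 4)
  seg 3: right by d8 = -27 → (-18, 4)
  seg 4: up by d3 = 9 → (-18, 13)
  seg 5: left by d2 = 4 → (-22, 13)
  seg 6: left by d5 = 17 → (-39, 13)
  seg 7: right by d3 = 9 → (-30, 13)
  seg 8: right by d7 = 24 → (-6, 13)
  seg 9: down by d7 = 24 → (-6, -11)
  seg 10: down by d9 = 45 → (-6, -56)

d4 = -4
d5 = 17
d6 = 93
d7 = 24
d8 = -27
d9 = 45
d10 = -84/5
endpoint = (-6, -56)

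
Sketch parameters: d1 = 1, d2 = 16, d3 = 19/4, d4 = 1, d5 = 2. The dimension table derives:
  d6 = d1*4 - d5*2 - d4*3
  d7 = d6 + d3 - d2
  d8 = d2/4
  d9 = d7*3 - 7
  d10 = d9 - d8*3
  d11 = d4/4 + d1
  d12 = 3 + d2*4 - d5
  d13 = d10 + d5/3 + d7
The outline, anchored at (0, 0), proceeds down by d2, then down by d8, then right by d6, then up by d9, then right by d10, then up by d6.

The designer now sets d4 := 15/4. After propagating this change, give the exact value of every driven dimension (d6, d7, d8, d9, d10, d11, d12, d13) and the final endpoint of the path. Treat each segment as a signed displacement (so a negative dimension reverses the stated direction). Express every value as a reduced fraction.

Apply edit: d4 := 15/4
  d6 = d1*4 - d5*2 - d4*3 = -45/4
  d7 = d6 + d3 - d2 = -45/2
  d8 = d2/4 = 4
  d9 = d7*3 - 7 = -149/2
  d10 = d9 - d8*3 = -173/2
  d11 = d4/4 + d1 = 31/16
  d12 = 3 + d2*4 - d5 = 65
  d13 = d10 + d5/3 + d7 = -325/3
Walk from origin (0, 0):
  seg 1: down by d2 = 16 → (0, -16)
  seg 2: down by d8 = 4 → (0, -20)
  seg 3: right by d6 = -45/4 → (-45/4, -20)
  seg 4: up by d9 = -149/2 → (-45/4, -189/2)
  seg 5: right by d10 = -173/2 → (-391/4, -189/2)
  seg 6: up by d6 = -45/4 → (-391/4, -423/4)

d6 = -45/4
d7 = -45/2
d8 = 4
d9 = -149/2
d10 = -173/2
d11 = 31/16
d12 = 65
d13 = -325/3
endpoint = (-391/4, -423/4)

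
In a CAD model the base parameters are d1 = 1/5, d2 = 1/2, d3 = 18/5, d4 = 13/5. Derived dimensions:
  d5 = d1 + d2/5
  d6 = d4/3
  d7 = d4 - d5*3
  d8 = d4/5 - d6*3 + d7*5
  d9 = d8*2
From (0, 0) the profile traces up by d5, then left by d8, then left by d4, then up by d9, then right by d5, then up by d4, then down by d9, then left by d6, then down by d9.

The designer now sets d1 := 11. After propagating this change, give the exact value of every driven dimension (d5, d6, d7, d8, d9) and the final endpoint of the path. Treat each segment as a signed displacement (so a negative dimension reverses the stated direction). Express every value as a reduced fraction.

d5 = 111/10
d6 = 13/15
d7 = -307/10
d8 = -7779/50
d9 = -7779/25
endpoint = (12241/75, 16243/50)

Apply edit: d1 := 11
  d5 = d1 + d2/5 = 111/10
  d6 = d4/3 = 13/15
  d7 = d4 - d5*3 = -307/10
  d8 = d4/5 - d6*3 + d7*5 = -7779/50
  d9 = d8*2 = -7779/25
Walk from origin (0, 0):
  seg 1: up by d5 = 111/10 → (0, 111/10)
  seg 2: left by d8 = -7779/50 → (7779/50, 111/10)
  seg 3: left by d4 = 13/5 → (7649/50, 111/10)
  seg 4: up by d9 = -7779/25 → (7649/50, -15003/50)
  seg 5: right by d5 = 111/10 → (4102/25, -15003/50)
  seg 6: up by d4 = 13/5 → (4102/25, -14873/50)
  seg 7: down by d9 = -7779/25 → (4102/25, 137/10)
  seg 8: left by d6 = 13/15 → (12241/75, 137/10)
  seg 9: down by d9 = -7779/25 → (12241/75, 16243/50)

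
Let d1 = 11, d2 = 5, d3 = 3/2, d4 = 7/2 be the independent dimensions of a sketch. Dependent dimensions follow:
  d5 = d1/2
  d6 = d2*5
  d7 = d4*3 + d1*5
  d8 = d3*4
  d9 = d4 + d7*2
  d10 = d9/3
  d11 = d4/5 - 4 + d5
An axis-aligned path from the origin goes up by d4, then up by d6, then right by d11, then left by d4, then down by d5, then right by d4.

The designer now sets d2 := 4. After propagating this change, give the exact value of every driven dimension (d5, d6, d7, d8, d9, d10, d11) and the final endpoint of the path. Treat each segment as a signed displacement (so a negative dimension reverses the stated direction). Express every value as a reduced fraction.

d5 = 11/2
d6 = 20
d7 = 131/2
d8 = 6
d9 = 269/2
d10 = 269/6
d11 = 11/5
endpoint = (11/5, 18)

Apply edit: d2 := 4
  d5 = d1/2 = 11/2
  d6 = d2*5 = 20
  d7 = d4*3 + d1*5 = 131/2
  d8 = d3*4 = 6
  d9 = d4 + d7*2 = 269/2
  d10 = d9/3 = 269/6
  d11 = d4/5 - 4 + d5 = 11/5
Walk from origin (0, 0):
  seg 1: up by d4 = 7/2 → (0, 7/2)
  seg 2: up by d6 = 20 → (0, 47/2)
  seg 3: right by d11 = 11/5 → (11/5, 47/2)
  seg 4: left by d4 = 7/2 → (-13/10, 47/2)
  seg 5: down by d5 = 11/2 → (-13/10, 18)
  seg 6: right by d4 = 7/2 → (11/5, 18)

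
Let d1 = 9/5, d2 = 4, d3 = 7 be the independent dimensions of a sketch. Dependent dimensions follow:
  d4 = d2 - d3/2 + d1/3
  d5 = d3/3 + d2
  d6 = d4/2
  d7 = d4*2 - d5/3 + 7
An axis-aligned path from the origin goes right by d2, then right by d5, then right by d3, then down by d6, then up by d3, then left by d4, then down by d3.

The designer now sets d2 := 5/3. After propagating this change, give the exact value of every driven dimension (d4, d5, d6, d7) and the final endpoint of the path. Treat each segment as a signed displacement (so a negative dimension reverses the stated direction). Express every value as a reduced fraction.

d4 = -37/30
d5 = 4
d6 = -37/60
d7 = 16/5
endpoint = (139/10, 37/60)

Apply edit: d2 := 5/3
  d4 = d2 - d3/2 + d1/3 = -37/30
  d5 = d3/3 + d2 = 4
  d6 = d4/2 = -37/60
  d7 = d4*2 - d5/3 + 7 = 16/5
Walk from origin (0, 0):
  seg 1: right by d2 = 5/3 → (5/3, 0)
  seg 2: right by d5 = 4 → (17/3, 0)
  seg 3: right by d3 = 7 → (38/3, 0)
  seg 4: down by d6 = -37/60 → (38/3, 37/60)
  seg 5: up by d3 = 7 → (38/3, 457/60)
  seg 6: left by d4 = -37/30 → (139/10, 457/60)
  seg 7: down by d3 = 7 → (139/10, 37/60)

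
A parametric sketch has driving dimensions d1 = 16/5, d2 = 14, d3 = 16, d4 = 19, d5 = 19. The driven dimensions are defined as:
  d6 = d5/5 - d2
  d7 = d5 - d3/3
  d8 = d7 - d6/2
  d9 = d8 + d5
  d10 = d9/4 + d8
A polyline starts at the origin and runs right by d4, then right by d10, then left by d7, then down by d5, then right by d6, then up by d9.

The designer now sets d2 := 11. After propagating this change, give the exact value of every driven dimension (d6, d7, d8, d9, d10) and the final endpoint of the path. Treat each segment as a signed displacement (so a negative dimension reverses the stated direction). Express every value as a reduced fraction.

d6 = -36/5
d7 = 41/3
d8 = 259/15
d9 = 544/15
d10 = 79/3
endpoint = (367/15, 259/15)

Apply edit: d2 := 11
  d6 = d5/5 - d2 = -36/5
  d7 = d5 - d3/3 = 41/3
  d8 = d7 - d6/2 = 259/15
  d9 = d8 + d5 = 544/15
  d10 = d9/4 + d8 = 79/3
Walk from origin (0, 0):
  seg 1: right by d4 = 19 → (19, 0)
  seg 2: right by d10 = 79/3 → (136/3, 0)
  seg 3: left by d7 = 41/3 → (95/3, 0)
  seg 4: down by d5 = 19 → (95/3, -19)
  seg 5: right by d6 = -36/5 → (367/15, -19)
  seg 6: up by d9 = 544/15 → (367/15, 259/15)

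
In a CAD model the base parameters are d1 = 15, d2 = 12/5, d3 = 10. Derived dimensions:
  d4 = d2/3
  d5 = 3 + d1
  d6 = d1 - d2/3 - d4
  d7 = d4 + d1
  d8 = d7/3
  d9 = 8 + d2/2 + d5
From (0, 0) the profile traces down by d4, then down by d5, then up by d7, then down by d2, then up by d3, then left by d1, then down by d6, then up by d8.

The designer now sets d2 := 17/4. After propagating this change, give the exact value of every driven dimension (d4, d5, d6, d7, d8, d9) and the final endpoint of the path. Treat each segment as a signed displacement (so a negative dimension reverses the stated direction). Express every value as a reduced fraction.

Apply edit: d2 := 17/4
  d4 = d2/3 = 17/12
  d5 = 3 + d1 = 18
  d6 = d1 - d2/3 - d4 = 73/6
  d7 = d4 + d1 = 197/12
  d8 = d7/3 = 197/36
  d9 = 8 + d2/2 + d5 = 225/8
Walk from origin (0, 0):
  seg 1: down by d4 = 17/12 → (0, -17/12)
  seg 2: down by d5 = 18 → (0, -233/12)
  seg 3: up by d7 = 197/12 → (0, -3)
  seg 4: down by d2 = 17/4 → (0, -29/4)
  seg 5: up by d3 = 10 → (0, 11/4)
  seg 6: left by d1 = 15 → (-15, 11/4)
  seg 7: down by d6 = 73/6 → (-15, -113/12)
  seg 8: up by d8 = 197/36 → (-15, -71/18)

d4 = 17/12
d5 = 18
d6 = 73/6
d7 = 197/12
d8 = 197/36
d9 = 225/8
endpoint = (-15, -71/18)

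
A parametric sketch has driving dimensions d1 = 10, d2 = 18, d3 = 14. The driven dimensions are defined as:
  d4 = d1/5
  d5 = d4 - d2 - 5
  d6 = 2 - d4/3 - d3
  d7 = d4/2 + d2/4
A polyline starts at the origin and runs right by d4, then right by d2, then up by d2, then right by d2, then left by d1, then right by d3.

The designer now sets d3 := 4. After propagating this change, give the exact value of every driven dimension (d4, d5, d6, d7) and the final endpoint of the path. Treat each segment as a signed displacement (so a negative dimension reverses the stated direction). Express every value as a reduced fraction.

Apply edit: d3 := 4
  d4 = d1/5 = 2
  d5 = d4 - d2 - 5 = -21
  d6 = 2 - d4/3 - d3 = -8/3
  d7 = d4/2 + d2/4 = 11/2
Walk from origin (0, 0):
  seg 1: right by d4 = 2 → (2, 0)
  seg 2: right by d2 = 18 → (20, 0)
  seg 3: up by d2 = 18 → (20, 18)
  seg 4: right by d2 = 18 → (38, 18)
  seg 5: left by d1 = 10 → (28, 18)
  seg 6: right by d3 = 4 → (32, 18)

d4 = 2
d5 = -21
d6 = -8/3
d7 = 11/2
endpoint = (32, 18)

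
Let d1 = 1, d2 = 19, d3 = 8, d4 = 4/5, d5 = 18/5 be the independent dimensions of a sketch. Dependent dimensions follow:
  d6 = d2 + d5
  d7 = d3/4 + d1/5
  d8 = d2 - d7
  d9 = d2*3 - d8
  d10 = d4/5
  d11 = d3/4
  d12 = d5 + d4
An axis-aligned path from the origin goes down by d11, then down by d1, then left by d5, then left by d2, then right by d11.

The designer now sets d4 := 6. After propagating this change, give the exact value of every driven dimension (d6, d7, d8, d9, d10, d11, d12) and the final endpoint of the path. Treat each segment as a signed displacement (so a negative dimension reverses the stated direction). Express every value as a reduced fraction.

d6 = 113/5
d7 = 11/5
d8 = 84/5
d9 = 201/5
d10 = 6/5
d11 = 2
d12 = 48/5
endpoint = (-103/5, -3)

Apply edit: d4 := 6
  d6 = d2 + d5 = 113/5
  d7 = d3/4 + d1/5 = 11/5
  d8 = d2 - d7 = 84/5
  d9 = d2*3 - d8 = 201/5
  d10 = d4/5 = 6/5
  d11 = d3/4 = 2
  d12 = d5 + d4 = 48/5
Walk from origin (0, 0):
  seg 1: down by d11 = 2 → (0, -2)
  seg 2: down by d1 = 1 → (0, -3)
  seg 3: left by d5 = 18/5 → (-18/5, -3)
  seg 4: left by d2 = 19 → (-113/5, -3)
  seg 5: right by d11 = 2 → (-103/5, -3)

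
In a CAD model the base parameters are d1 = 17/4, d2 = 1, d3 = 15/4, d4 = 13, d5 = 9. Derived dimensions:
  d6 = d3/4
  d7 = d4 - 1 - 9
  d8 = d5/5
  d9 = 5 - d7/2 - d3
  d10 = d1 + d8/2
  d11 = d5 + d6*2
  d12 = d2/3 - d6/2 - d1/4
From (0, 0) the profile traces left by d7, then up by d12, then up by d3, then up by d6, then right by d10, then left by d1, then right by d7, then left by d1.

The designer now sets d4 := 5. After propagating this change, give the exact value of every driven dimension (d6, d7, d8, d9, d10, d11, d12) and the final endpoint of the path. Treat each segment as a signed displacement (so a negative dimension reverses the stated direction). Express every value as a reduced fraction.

d6 = 15/16
d7 = -5
d8 = 9/5
d9 = 15/4
d10 = 103/20
d11 = 87/8
d12 = -115/96
endpoint = (-67/20, 335/96)

Apply edit: d4 := 5
  d6 = d3/4 = 15/16
  d7 = d4 - 1 - 9 = -5
  d8 = d5/5 = 9/5
  d9 = 5 - d7/2 - d3 = 15/4
  d10 = d1 + d8/2 = 103/20
  d11 = d5 + d6*2 = 87/8
  d12 = d2/3 - d6/2 - d1/4 = -115/96
Walk from origin (0, 0):
  seg 1: left by d7 = -5 → (5, 0)
  seg 2: up by d12 = -115/96 → (5, -115/96)
  seg 3: up by d3 = 15/4 → (5, 245/96)
  seg 4: up by d6 = 15/16 → (5, 335/96)
  seg 5: right by d10 = 103/20 → (203/20, 335/96)
  seg 6: left by d1 = 17/4 → (59/10, 335/96)
  seg 7: right by d7 = -5 → (9/10, 335/96)
  seg 8: left by d1 = 17/4 → (-67/20, 335/96)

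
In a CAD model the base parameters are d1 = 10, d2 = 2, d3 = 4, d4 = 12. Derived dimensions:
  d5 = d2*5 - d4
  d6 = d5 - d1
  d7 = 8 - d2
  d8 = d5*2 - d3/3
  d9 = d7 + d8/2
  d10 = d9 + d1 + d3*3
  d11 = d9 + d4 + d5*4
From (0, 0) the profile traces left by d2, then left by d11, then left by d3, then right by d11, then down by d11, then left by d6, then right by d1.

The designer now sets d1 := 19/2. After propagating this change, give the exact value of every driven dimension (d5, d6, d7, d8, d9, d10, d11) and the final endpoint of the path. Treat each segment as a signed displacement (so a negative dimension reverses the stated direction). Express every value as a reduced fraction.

Apply edit: d1 := 19/2
  d5 = d2*5 - d4 = -2
  d6 = d5 - d1 = -23/2
  d7 = 8 - d2 = 6
  d8 = d5*2 - d3/3 = -16/3
  d9 = d7 + d8/2 = 10/3
  d10 = d9 + d1 + d3*3 = 149/6
  d11 = d9 + d4 + d5*4 = 22/3
Walk from origin (0, 0):
  seg 1: left by d2 = 2 → (-2, 0)
  seg 2: left by d11 = 22/3 → (-28/3, 0)
  seg 3: left by d3 = 4 → (-40/3, 0)
  seg 4: right by d11 = 22/3 → (-6, 0)
  seg 5: down by d11 = 22/3 → (-6, -22/3)
  seg 6: left by d6 = -23/2 → (11/2, -22/3)
  seg 7: right by d1 = 19/2 → (15, -22/3)

d5 = -2
d6 = -23/2
d7 = 6
d8 = -16/3
d9 = 10/3
d10 = 149/6
d11 = 22/3
endpoint = (15, -22/3)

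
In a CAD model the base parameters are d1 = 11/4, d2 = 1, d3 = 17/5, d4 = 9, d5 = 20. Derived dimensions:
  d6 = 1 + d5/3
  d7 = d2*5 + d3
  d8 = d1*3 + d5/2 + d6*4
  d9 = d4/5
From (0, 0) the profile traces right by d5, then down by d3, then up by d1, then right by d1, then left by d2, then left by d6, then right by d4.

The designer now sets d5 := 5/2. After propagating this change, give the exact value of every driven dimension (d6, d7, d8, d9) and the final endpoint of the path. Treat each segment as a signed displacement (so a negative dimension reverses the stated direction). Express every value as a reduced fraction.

Apply edit: d5 := 5/2
  d6 = 1 + d5/3 = 11/6
  d7 = d2*5 + d3 = 42/5
  d8 = d1*3 + d5/2 + d6*4 = 101/6
  d9 = d4/5 = 9/5
Walk from origin (0, 0):
  seg 1: right by d5 = 5/2 → (5/2, 0)
  seg 2: down by d3 = 17/5 → (5/2, -17/5)
  seg 3: up by d1 = 11/4 → (5/2, -13/20)
  seg 4: right by d1 = 11/4 → (21/4, -13/20)
  seg 5: left by d2 = 1 → (17/4, -13/20)
  seg 6: left by d6 = 11/6 → (29/12, -13/20)
  seg 7: right by d4 = 9 → (137/12, -13/20)

d6 = 11/6
d7 = 42/5
d8 = 101/6
d9 = 9/5
endpoint = (137/12, -13/20)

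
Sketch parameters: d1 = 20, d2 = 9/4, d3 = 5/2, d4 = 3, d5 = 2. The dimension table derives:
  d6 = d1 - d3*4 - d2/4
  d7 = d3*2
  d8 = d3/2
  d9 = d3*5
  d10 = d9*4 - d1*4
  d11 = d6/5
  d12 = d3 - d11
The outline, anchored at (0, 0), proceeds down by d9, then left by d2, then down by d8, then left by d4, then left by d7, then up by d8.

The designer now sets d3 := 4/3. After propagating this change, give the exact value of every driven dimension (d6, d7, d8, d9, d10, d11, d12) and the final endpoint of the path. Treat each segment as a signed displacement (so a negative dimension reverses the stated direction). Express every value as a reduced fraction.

d6 = 677/48
d7 = 8/3
d8 = 2/3
d9 = 20/3
d10 = -160/3
d11 = 677/240
d12 = -119/80
endpoint = (-95/12, -20/3)

Apply edit: d3 := 4/3
  d6 = d1 - d3*4 - d2/4 = 677/48
  d7 = d3*2 = 8/3
  d8 = d3/2 = 2/3
  d9 = d3*5 = 20/3
  d10 = d9*4 - d1*4 = -160/3
  d11 = d6/5 = 677/240
  d12 = d3 - d11 = -119/80
Walk from origin (0, 0):
  seg 1: down by d9 = 20/3 → (0, -20/3)
  seg 2: left by d2 = 9/4 → (-9/4, -20/3)
  seg 3: down by d8 = 2/3 → (-9/4, -22/3)
  seg 4: left by d4 = 3 → (-21/4, -22/3)
  seg 5: left by d7 = 8/3 → (-95/12, -22/3)
  seg 6: up by d8 = 2/3 → (-95/12, -20/3)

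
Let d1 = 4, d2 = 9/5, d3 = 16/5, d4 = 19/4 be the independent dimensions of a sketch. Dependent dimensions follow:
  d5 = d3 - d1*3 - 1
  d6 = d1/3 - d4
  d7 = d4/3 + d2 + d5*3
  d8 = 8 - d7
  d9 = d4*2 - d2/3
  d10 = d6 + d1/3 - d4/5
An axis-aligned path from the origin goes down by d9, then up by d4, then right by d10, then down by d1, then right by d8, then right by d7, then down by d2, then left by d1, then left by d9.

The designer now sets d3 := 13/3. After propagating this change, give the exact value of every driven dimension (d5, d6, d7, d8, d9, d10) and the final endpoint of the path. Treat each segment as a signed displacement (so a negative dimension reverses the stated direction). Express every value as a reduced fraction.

Apply edit: d3 := 13/3
  d5 = d3 - d1*3 - 1 = -26/3
  d6 = d1/3 - d4 = -41/12
  d7 = d4/3 + d2 + d5*3 = -1357/60
  d8 = 8 - d7 = 1837/60
  d9 = d4*2 - d2/3 = 89/10
  d10 = d6 + d1/3 - d4/5 = -91/30
Walk from origin (0, 0):
  seg 1: down by d9 = 89/10 → (0, -89/10)
  seg 2: up by d4 = 19/4 → (0, -83/20)
  seg 3: right by d10 = -91/30 → (-91/30, -83/20)
  seg 4: down by d1 = 4 → (-91/30, -163/20)
  seg 5: right by d8 = 1837/60 → (331/12, -163/20)
  seg 6: right by d7 = -1357/60 → (149/30, -163/20)
  seg 7: down by d2 = 9/5 → (149/30, -199/20)
  seg 8: left by d1 = 4 → (29/30, -199/20)
  seg 9: left by d9 = 89/10 → (-119/15, -199/20)

d5 = -26/3
d6 = -41/12
d7 = -1357/60
d8 = 1837/60
d9 = 89/10
d10 = -91/30
endpoint = (-119/15, -199/20)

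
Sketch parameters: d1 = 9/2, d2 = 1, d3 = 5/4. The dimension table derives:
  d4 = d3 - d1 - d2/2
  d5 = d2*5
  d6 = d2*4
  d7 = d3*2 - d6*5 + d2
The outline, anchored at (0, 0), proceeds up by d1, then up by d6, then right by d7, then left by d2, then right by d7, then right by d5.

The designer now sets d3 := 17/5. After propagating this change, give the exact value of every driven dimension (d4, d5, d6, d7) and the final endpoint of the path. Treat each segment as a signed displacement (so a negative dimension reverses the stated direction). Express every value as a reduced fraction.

Apply edit: d3 := 17/5
  d4 = d3 - d1 - d2/2 = -8/5
  d5 = d2*5 = 5
  d6 = d2*4 = 4
  d7 = d3*2 - d6*5 + d2 = -61/5
Walk from origin (0, 0):
  seg 1: up by d1 = 9/2 → (0, 9/2)
  seg 2: up by d6 = 4 → (0, 17/2)
  seg 3: right by d7 = -61/5 → (-61/5, 17/2)
  seg 4: left by d2 = 1 → (-66/5, 17/2)
  seg 5: right by d7 = -61/5 → (-127/5, 17/2)
  seg 6: right by d5 = 5 → (-102/5, 17/2)

d4 = -8/5
d5 = 5
d6 = 4
d7 = -61/5
endpoint = (-102/5, 17/2)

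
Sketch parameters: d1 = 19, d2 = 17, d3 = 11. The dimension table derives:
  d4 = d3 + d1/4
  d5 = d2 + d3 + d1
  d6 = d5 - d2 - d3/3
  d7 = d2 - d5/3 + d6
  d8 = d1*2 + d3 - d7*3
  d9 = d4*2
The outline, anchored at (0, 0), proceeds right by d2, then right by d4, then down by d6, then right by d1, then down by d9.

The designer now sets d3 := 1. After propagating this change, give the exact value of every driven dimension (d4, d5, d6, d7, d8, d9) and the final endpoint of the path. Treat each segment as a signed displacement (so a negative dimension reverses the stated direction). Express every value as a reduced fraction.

d4 = 23/4
d5 = 37
d6 = 59/3
d7 = 73/3
d8 = -34
d9 = 23/2
endpoint = (167/4, -187/6)

Apply edit: d3 := 1
  d4 = d3 + d1/4 = 23/4
  d5 = d2 + d3 + d1 = 37
  d6 = d5 - d2 - d3/3 = 59/3
  d7 = d2 - d5/3 + d6 = 73/3
  d8 = d1*2 + d3 - d7*3 = -34
  d9 = d4*2 = 23/2
Walk from origin (0, 0):
  seg 1: right by d2 = 17 → (17, 0)
  seg 2: right by d4 = 23/4 → (91/4, 0)
  seg 3: down by d6 = 59/3 → (91/4, -59/3)
  seg 4: right by d1 = 19 → (167/4, -59/3)
  seg 5: down by d9 = 23/2 → (167/4, -187/6)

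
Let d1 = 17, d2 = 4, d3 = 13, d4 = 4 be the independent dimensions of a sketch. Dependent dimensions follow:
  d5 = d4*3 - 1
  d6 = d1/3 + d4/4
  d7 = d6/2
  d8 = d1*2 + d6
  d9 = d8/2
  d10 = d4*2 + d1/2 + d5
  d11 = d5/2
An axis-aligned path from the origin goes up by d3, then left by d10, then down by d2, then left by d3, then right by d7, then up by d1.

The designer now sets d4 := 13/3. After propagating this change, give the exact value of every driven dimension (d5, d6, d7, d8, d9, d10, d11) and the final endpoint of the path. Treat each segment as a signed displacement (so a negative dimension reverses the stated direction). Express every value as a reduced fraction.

d5 = 12
d6 = 27/4
d7 = 27/8
d8 = 163/4
d9 = 163/8
d10 = 175/6
d11 = 6
endpoint = (-931/24, 26)

Apply edit: d4 := 13/3
  d5 = d4*3 - 1 = 12
  d6 = d1/3 + d4/4 = 27/4
  d7 = d6/2 = 27/8
  d8 = d1*2 + d6 = 163/4
  d9 = d8/2 = 163/8
  d10 = d4*2 + d1/2 + d5 = 175/6
  d11 = d5/2 = 6
Walk from origin (0, 0):
  seg 1: up by d3 = 13 → (0, 13)
  seg 2: left by d10 = 175/6 → (-175/6, 13)
  seg 3: down by d2 = 4 → (-175/6, 9)
  seg 4: left by d3 = 13 → (-253/6, 9)
  seg 5: right by d7 = 27/8 → (-931/24, 9)
  seg 6: up by d1 = 17 → (-931/24, 26)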